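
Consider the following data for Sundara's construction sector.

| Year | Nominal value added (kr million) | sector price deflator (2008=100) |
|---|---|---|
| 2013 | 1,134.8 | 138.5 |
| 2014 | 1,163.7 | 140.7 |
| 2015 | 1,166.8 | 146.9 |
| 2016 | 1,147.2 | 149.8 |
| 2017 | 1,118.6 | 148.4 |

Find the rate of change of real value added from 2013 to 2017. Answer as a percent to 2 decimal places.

-8.00%

Real value added 2013 = 1134.8/1.385 = 819.35.
Real value added 2017 = 1118.6/1.484 = 753.77.
Change = 753.77/819.35 − 1 = -0.0800.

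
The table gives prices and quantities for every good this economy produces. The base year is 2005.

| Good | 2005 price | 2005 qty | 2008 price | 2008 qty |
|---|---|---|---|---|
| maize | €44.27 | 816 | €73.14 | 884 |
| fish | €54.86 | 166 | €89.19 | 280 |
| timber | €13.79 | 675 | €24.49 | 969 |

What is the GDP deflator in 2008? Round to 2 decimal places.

Nominal GDP 2008 = 73.14·884 + 89.19·280 + 24.49·969 = 113359.77.
Real GDP 2008 (at 2005 prices) = 44.27·884 + 54.86·280 + 13.79·969 = 67857.99.
Deflator = Nominal/Real × 100 = 113359.77/67857.99 × 100 = 167.054.

167.05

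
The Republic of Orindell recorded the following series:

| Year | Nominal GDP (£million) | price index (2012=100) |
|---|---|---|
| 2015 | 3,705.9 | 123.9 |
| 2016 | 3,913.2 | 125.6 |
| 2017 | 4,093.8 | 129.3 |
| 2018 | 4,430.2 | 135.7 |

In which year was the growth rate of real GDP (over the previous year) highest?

2016

2016: real = 3913.2/1.256 = 3115.61; growth vs 2015 (2991.04) = 4.16%.
2017: real = 4093.8/1.293 = 3166.13; growth vs 2016 (3115.61) = 1.62%.
2018: real = 4430.2/1.357 = 3264.70; growth vs 2017 (3166.13) = 3.11%.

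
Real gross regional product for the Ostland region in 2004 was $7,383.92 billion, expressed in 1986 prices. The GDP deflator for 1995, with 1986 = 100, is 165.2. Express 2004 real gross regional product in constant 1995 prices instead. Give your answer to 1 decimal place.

Real gross regional product in 1995 prices = Real gross regional product in 1986 prices × (P_1995/P_1986) = 7383.92 × 1.652 = 12198.24.

$12,198.2 billion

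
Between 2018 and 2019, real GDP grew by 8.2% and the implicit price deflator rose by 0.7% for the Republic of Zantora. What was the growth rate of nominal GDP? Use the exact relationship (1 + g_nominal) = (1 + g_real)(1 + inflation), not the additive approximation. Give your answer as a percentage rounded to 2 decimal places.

(1 + g_nom) = (1 + g_real)(1 + π) = 1.0820 × 1.0070 = 1.08957.

8.96%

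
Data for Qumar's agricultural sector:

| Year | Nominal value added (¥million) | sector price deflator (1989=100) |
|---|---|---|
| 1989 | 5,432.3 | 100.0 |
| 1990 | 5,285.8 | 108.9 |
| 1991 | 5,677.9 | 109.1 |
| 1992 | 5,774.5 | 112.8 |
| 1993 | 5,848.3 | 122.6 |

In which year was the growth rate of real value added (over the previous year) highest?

1991

1990: real = 5285.8/1.089 = 4853.81; growth vs 1989 (5432.30) = -10.65%.
1991: real = 5677.9/1.091 = 5204.31; growth vs 1990 (4853.81) = 7.22%.
1992: real = 5774.5/1.128 = 5119.24; growth vs 1991 (5204.31) = -1.63%.
1993: real = 5848.3/1.226 = 4770.23; growth vs 1992 (5119.24) = -6.82%.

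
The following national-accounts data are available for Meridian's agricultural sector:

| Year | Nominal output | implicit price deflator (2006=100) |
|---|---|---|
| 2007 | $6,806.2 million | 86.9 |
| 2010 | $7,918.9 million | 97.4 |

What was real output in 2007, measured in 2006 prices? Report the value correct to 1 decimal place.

$7,832.2 million

Real output = Nominal / (implicit price deflator/100) = 6806.2 / 0.869 = 7832.22.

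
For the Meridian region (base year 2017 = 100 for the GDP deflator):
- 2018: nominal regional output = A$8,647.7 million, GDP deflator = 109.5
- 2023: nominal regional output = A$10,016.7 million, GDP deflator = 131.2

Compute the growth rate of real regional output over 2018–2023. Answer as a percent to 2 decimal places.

Real regional output 2018 = 8647.7 / 1.095 = 7897.44.
Real regional output 2023 = 10016.7 / 1.312 = 7634.68.
Real growth = 7634.68 / 7897.44 − 1 = -0.0333.

-3.33%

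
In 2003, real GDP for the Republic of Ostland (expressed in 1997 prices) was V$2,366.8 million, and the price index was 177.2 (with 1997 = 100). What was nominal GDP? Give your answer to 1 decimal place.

Nominal GDP = Real × (price index/100) = 2366.8 × 1.772 = 4193.97.

V$4,194.0 million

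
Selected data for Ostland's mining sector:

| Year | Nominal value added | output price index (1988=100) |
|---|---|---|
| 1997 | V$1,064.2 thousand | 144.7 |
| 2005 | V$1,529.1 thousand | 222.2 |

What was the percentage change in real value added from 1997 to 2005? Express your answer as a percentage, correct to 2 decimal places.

-6.43%

Deflate each year: 1997 → 1064.2/1.447 = 735.45; 2005 → 1529.1/2.222 = 688.16.
So real value added changed by 688.16/735.45 − 1 = -0.0643, i.e. -6.43%.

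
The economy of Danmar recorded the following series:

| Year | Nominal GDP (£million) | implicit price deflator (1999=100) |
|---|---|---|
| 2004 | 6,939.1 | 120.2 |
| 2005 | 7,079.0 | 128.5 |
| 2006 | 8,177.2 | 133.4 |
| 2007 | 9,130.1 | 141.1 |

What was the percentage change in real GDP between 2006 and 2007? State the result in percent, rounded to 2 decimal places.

Real GDP 2006 = 8177.2/1.334 = 6129.84.
Real GDP 2007 = 9130.1/1.411 = 6470.66.
Change = 6470.66/6129.84 − 1 = 0.0556.

5.56%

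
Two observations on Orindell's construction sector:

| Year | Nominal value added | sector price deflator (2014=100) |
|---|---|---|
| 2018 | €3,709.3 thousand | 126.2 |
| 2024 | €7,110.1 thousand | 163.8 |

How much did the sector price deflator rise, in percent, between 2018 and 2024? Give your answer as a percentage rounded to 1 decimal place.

Price-level change = 163.8 / 126.2 − 1 = 0.2979.

29.8%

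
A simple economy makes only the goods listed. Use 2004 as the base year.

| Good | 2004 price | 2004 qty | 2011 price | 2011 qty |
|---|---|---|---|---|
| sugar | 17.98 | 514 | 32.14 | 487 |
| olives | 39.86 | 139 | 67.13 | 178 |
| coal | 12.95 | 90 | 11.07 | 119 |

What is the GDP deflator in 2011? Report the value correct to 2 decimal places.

Nominal GDP 2011 = 32.14·487 + 67.13·178 + 11.07·119 = 28918.65.
Real GDP 2011 (at 2004 prices) = 17.98·487 + 39.86·178 + 12.95·119 = 17392.39.
Deflator = Nominal/Real × 100 = 28918.65/17392.39 × 100 = 166.272.

166.27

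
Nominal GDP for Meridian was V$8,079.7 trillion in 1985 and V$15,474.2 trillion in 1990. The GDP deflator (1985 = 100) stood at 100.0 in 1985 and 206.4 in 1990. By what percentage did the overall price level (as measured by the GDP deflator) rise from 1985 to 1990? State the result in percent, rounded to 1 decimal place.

Price-level change = 206.4 / 100.0 − 1 = 1.0640.

106.4%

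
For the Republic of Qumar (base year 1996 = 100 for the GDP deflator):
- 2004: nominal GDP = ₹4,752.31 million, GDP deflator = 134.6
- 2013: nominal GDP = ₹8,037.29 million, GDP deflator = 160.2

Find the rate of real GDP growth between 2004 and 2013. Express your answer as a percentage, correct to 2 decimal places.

42.10%

Real GDP 2004 = 4752.31 / 1.346 = 3530.69.
Real GDP 2013 = 8037.29 / 1.602 = 5017.03.
Real growth = 5017.03 / 3530.69 − 1 = 0.4210.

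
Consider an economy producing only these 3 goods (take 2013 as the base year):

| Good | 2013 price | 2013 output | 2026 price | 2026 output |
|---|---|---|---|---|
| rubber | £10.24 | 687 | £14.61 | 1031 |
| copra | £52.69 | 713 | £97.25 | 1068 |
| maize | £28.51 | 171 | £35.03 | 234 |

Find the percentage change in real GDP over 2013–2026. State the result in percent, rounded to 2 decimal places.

Real GDP 2013 = Nominal GDP 2013 = 10.24·687 + 52.69·713 + 28.51·171 = 49478.06.
Real GDP 2026 (at 2013 prices) = 10.24·1031 + 52.69·1068 + 28.51·234 = 73501.70.
Real growth = 73501.70/49478.06 − 1 = 0.4855.

48.55%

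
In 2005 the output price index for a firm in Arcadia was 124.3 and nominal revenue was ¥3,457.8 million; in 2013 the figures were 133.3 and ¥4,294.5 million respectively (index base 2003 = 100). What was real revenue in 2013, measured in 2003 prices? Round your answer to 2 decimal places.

¥3,221.68 million

Real revenue = Nominal / (output price index/100) = 4294.5 / 1.333 = 3221.68.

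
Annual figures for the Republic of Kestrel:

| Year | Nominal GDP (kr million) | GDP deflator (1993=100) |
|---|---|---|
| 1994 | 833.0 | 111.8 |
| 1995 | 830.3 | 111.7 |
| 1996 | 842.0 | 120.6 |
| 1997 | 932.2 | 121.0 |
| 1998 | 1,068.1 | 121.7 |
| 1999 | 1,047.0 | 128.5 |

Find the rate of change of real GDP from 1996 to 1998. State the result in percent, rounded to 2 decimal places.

25.71%

Real GDP 1996 = 842.0/1.206 = 698.18.
Real GDP 1998 = 1068.1/1.217 = 877.65.
Change = 877.65/698.18 − 1 = 0.2571.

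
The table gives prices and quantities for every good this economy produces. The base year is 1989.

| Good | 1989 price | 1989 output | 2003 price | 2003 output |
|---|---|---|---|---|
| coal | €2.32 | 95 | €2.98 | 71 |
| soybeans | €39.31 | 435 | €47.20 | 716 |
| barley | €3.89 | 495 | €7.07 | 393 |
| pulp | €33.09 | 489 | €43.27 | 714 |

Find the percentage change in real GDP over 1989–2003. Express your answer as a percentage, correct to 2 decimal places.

Real GDP 1989 = Nominal GDP 1989 = 2.32·95 + 39.31·435 + 3.89·495 + 33.09·489 = 35426.81.
Real GDP 2003 (at 1989 prices) = 2.32·71 + 39.31·716 + 3.89·393 + 33.09·714 = 53465.71.
Real growth = 53465.71/35426.81 − 1 = 0.5092.

50.92%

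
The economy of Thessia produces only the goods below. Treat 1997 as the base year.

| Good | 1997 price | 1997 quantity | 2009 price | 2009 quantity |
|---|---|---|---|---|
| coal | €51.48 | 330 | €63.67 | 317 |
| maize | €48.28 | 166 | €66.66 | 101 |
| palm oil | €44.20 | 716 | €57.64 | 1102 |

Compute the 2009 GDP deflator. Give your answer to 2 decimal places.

129.37

Nominal GDP 2009 = 63.67·317 + 66.66·101 + 57.64·1102 = 90435.33.
Real GDP 2009 (at 1997 prices) = 51.48·317 + 48.28·101 + 44.20·1102 = 69903.84.
Deflator = Nominal/Real × 100 = 90435.33/69903.84 × 100 = 129.371.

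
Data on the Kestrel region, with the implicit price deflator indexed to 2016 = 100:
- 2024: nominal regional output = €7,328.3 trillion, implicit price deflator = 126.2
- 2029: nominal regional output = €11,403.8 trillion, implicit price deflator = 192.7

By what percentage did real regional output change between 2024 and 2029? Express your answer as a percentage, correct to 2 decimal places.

Deflate each year: 2024 → 7328.3/1.262 = 5806.89; 2029 → 11403.8/1.927 = 5917.90.
So real regional output changed by 5917.90/5806.89 − 1 = 0.0191, i.e. 1.91%.

1.91%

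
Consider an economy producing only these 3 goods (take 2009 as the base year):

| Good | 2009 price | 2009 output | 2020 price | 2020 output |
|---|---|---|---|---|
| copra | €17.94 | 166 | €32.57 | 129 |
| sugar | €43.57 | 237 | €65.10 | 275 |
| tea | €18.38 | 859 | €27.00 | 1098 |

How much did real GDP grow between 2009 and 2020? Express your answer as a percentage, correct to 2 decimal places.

18.51%

Real GDP 2009 = Nominal GDP 2009 = 17.94·166 + 43.57·237 + 18.38·859 = 29092.55.
Real GDP 2020 (at 2009 prices) = 17.94·129 + 43.57·275 + 18.38·1098 = 34477.25.
Real growth = 34477.25/29092.55 − 1 = 0.1851.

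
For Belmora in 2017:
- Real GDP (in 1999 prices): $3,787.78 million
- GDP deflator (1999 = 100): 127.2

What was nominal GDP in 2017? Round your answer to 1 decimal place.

$4,818.1 million

Nominal GDP = Real × (GDP deflator/100) = 3787.78 × 1.272 = 4818.06.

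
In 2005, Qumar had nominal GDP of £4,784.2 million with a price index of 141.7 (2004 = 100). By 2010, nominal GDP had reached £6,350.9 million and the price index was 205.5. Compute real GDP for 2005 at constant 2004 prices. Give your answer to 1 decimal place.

£3,376.3 million

Real GDP = Nominal / (price index/100) = 4784.2 / 1.417 = 3376.29.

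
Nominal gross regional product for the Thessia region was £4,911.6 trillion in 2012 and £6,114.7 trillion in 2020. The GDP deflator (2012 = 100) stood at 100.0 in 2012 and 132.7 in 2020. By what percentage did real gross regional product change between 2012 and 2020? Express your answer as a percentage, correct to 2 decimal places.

Real gross regional product 2012 = 4911.6 / 1.000 = 4911.60.
Real gross regional product 2020 = 6114.7 / 1.327 = 4607.91.
Real growth = 4607.91 / 4911.60 − 1 = -0.0618.

-6.18%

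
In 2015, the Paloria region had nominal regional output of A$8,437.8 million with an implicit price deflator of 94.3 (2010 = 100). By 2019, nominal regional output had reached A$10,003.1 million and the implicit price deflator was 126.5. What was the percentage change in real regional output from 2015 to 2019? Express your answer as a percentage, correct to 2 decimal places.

-11.63%

Real regional output 2015 = 8437.8 / 0.943 = 8947.83.
Real regional output 2019 = 10003.1 / 1.265 = 7907.59.
Real growth = 7907.59 / 8947.83 − 1 = -0.1163.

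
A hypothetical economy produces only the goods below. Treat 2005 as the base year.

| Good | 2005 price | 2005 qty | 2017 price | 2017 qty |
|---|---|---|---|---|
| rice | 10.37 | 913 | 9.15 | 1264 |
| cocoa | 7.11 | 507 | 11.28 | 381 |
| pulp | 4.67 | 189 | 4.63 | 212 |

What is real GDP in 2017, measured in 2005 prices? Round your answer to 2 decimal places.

Real GDP 2017 = Σ (p_2005 × q_2017) = 10.37·1264 + 7.11·381 + 4.67·212 = 16806.63.

16806.63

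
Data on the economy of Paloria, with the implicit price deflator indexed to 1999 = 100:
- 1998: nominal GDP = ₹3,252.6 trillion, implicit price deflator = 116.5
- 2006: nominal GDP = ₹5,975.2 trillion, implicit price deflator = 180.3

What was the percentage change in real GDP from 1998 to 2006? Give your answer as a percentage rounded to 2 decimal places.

18.70%

Real GDP 1998 = 3252.6 / 1.165 = 2791.93.
Real GDP 2006 = 5975.2 / 1.803 = 3314.03.
Real growth = 3314.03 / 2791.93 − 1 = 0.1870.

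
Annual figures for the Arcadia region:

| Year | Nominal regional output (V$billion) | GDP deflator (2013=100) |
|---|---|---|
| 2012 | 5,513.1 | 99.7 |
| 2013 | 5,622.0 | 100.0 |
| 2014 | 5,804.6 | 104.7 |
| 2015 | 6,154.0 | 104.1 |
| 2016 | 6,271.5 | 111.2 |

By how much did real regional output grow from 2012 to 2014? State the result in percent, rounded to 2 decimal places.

0.26%

Real regional output 2012 = 5513.1/0.997 = 5529.69.
Real regional output 2014 = 5804.6/1.047 = 5544.03.
Change = 5544.03/5529.69 − 1 = 0.0026.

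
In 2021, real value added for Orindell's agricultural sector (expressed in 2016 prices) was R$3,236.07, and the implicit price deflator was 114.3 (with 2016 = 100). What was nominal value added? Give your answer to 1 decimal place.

R$3,698.8

Nominal value added = Real × (implicit price deflator/100) = 3236.07 × 1.143 = 3698.83.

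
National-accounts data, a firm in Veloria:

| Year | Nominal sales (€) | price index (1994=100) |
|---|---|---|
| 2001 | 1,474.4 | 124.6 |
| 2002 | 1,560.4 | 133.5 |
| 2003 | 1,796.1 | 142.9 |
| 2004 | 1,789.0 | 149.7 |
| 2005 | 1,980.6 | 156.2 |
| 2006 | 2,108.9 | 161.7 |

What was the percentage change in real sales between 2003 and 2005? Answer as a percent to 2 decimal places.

0.88%

Real sales 2003 = 1796.1/1.429 = 1256.89.
Real sales 2005 = 1980.6/1.562 = 1267.99.
Change = 1267.99/1256.89 − 1 = 0.0088.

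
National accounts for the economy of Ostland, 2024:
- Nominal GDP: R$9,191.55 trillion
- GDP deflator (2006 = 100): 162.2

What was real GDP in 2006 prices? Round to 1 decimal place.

R$5,666.8 trillion

Real GDP = Nominal / (GDP deflator/100) = 9191.55 / 1.622 = 5666.80.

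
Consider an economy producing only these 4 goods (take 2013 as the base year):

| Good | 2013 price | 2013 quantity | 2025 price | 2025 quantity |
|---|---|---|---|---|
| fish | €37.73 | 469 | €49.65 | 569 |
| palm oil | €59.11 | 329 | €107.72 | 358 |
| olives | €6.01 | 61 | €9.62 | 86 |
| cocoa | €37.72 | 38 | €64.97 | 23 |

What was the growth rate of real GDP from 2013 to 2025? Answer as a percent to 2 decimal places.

Real GDP 2013 = Nominal GDP 2013 = 37.73·469 + 59.11·329 + 6.01·61 + 37.72·38 = 38942.53.
Real GDP 2025 (at 2013 prices) = 37.73·569 + 59.11·358 + 6.01·86 + 37.72·23 = 44014.17.
Real growth = 44014.17/38942.53 − 1 = 0.1302.

13.02%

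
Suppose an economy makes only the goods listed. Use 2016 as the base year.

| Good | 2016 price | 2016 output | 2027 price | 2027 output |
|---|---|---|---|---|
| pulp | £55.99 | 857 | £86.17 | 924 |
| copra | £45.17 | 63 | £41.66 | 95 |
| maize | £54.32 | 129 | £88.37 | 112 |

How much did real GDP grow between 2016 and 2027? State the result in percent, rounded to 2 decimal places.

Real GDP 2016 = Nominal GDP 2016 = 55.99·857 + 45.17·63 + 54.32·129 = 57836.42.
Real GDP 2027 (at 2016 prices) = 55.99·924 + 45.17·95 + 54.32·112 = 62109.75.
Real growth = 62109.75/57836.42 − 1 = 0.0739.

7.39%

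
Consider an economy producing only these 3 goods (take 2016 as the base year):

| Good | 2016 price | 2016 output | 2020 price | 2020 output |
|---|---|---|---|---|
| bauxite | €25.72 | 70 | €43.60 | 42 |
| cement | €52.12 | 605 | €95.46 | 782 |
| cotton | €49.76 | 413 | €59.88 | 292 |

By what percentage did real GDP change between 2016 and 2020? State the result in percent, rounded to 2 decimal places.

Real GDP 2016 = Nominal GDP 2016 = 25.72·70 + 52.12·605 + 49.76·413 = 53883.88.
Real GDP 2020 (at 2016 prices) = 25.72·42 + 52.12·782 + 49.76·292 = 56368.00.
Real growth = 56368.00/53883.88 − 1 = 0.0461.

4.61%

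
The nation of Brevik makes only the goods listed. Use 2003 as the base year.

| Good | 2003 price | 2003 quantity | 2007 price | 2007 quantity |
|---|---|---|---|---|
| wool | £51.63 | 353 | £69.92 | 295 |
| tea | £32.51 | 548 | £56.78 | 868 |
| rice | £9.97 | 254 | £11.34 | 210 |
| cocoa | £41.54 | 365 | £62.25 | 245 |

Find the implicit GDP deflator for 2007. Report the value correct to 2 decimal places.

Nominal GDP 2007 = 69.92·295 + 56.78·868 + 11.34·210 + 62.25·245 = 87544.09.
Real GDP 2007 (at 2003 prices) = 51.63·295 + 32.51·868 + 9.97·210 + 41.54·245 = 55720.53.
Deflator = Nominal/Real × 100 = 87544.09/55720.53 × 100 = 157.113.

157.11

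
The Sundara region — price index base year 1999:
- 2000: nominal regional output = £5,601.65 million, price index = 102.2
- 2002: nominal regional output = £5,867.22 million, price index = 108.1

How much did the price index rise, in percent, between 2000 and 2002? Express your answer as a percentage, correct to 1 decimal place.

5.8%

Price-level change = 108.1 / 102.2 − 1 = 0.0577.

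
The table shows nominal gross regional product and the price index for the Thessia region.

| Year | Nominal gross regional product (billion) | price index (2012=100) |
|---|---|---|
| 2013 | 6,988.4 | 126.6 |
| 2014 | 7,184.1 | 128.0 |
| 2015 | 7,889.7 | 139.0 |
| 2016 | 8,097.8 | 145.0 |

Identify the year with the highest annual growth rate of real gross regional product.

2014

2014: real = 7184.1/1.280 = 5612.58; growth vs 2013 (5520.06) = 1.68%.
2015: real = 7889.7/1.390 = 5676.04; growth vs 2014 (5612.58) = 1.13%.
2016: real = 8097.8/1.450 = 5584.69; growth vs 2015 (5676.04) = -1.61%.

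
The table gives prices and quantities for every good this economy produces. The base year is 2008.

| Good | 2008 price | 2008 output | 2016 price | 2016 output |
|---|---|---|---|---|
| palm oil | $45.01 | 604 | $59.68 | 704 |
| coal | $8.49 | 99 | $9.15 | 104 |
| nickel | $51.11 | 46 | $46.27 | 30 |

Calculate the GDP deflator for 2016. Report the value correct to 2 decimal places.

130.06

Nominal GDP 2016 = 59.68·704 + 9.15·104 + 46.27·30 = 44354.42.
Real GDP 2016 (at 2008 prices) = 45.01·704 + 8.49·104 + 51.11·30 = 34103.30.
Deflator = Nominal/Real × 100 = 44354.42/34103.30 × 100 = 130.059.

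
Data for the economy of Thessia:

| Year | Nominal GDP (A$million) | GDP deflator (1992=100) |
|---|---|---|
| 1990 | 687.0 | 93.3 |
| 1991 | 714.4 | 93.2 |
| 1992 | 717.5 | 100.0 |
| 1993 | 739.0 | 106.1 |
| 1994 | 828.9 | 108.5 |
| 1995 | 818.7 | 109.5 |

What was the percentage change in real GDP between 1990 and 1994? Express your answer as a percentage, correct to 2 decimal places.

3.75%

Real GDP 1990 = 687.0/0.933 = 736.33.
Real GDP 1994 = 828.9/1.085 = 763.96.
Change = 763.96/736.33 − 1 = 0.0375.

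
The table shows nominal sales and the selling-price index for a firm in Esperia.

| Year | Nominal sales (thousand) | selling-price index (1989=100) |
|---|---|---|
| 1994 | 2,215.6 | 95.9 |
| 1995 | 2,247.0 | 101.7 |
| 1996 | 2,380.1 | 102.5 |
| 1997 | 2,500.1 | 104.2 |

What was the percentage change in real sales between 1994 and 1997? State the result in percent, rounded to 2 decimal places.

3.85%

Real sales 1994 = 2215.6/0.959 = 2310.32.
Real sales 1997 = 2500.1/1.042 = 2399.33.
Change = 2399.33/2310.32 − 1 = 0.0385.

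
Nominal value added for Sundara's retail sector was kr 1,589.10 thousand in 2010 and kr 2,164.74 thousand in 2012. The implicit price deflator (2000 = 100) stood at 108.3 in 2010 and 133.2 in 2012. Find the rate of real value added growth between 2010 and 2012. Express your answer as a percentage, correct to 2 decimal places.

Real value added 2010 = 1589.10 / 1.083 = 1467.31.
Real value added 2012 = 2164.74 / 1.332 = 1625.18.
Real growth = 1625.18 / 1467.31 − 1 = 0.1076.

10.76%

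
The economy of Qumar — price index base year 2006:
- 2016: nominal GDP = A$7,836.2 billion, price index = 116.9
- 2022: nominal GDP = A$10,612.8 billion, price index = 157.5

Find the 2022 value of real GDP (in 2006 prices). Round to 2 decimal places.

A$6,738.29 billion

Real GDP = Nominal / (price index/100) = 10612.8 / 1.575 = 6738.29.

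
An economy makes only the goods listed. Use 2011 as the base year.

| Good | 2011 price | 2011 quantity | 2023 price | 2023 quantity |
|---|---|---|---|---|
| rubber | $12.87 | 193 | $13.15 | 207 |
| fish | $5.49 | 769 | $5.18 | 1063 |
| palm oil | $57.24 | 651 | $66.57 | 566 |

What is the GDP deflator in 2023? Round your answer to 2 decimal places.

Nominal GDP 2023 = 13.15·207 + 5.18·1063 + 66.57·566 = 45907.01.
Real GDP 2023 (at 2011 prices) = 12.87·207 + 5.49·1063 + 57.24·566 = 40897.80.
Deflator = Nominal/Real × 100 = 45907.01/40897.80 × 100 = 112.248.

112.25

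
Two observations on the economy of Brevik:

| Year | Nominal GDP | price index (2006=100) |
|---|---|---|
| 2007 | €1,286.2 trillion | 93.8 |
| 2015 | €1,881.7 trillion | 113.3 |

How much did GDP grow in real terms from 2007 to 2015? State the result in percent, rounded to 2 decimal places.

Real GDP 2007 = 1286.2 / 0.938 = 1371.22.
Real GDP 2015 = 1881.7 / 1.133 = 1660.81.
Real growth = 1660.81 / 1371.22 − 1 = 0.2112.

21.12%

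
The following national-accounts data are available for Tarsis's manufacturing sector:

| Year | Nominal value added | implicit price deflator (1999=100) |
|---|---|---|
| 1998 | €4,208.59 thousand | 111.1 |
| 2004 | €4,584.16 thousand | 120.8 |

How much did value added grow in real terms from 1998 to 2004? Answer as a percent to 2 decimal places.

Deflate each year: 1998 → 4208.59/1.111 = 3788.11; 2004 → 4584.16/1.208 = 3794.83.
So real value added changed by 3794.83/3788.11 − 1 = 0.0018, i.e. 0.18%.

0.18%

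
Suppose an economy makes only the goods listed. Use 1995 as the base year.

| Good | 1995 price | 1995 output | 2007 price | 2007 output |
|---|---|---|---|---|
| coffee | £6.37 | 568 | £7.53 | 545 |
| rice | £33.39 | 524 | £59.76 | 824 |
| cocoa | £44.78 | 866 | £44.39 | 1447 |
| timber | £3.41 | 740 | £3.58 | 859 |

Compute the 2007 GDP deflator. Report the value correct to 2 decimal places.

Nominal GDP 2007 = 7.53·545 + 59.76·824 + 44.39·1447 + 3.58·859 = 120653.64.
Real GDP 2007 (at 1995 prices) = 6.37·545 + 33.39·824 + 44.78·1447 + 3.41·859 = 98710.86.
Deflator = Nominal/Real × 100 = 120653.64/98710.86 × 100 = 122.229.

122.23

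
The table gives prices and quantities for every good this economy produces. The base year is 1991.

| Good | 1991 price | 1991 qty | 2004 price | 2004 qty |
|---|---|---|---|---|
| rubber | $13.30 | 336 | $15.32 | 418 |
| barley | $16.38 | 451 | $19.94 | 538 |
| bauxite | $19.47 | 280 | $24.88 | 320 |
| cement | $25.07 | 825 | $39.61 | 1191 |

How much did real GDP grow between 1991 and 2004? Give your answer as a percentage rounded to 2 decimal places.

Real GDP 1991 = Nominal GDP 1991 = 13.30·336 + 16.38·451 + 19.47·280 + 25.07·825 = 37990.53.
Real GDP 2004 (at 1991 prices) = 13.30·418 + 16.38·538 + 19.47·320 + 25.07·1191 = 50460.61.
Real growth = 50460.61/37990.53 − 1 = 0.3282.

32.82%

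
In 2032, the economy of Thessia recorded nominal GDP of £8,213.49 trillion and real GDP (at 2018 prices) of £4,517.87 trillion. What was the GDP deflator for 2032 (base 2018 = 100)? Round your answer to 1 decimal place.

181.8

GDP deflator = (Nominal / Real) × 100 = 8213.49 / 4517.87 × 100 = 181.80.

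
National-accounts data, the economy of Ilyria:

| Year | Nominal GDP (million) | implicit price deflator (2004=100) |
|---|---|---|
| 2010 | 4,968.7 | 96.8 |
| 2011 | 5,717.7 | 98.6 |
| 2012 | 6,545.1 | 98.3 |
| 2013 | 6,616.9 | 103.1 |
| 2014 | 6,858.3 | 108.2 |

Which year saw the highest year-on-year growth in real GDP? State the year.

2012

2011: real = 5717.7/0.986 = 5798.88; growth vs 2010 (5132.95) = 12.97%.
2012: real = 6545.1/0.983 = 6658.29; growth vs 2011 (5798.88) = 14.82%.
2013: real = 6616.9/1.031 = 6417.94; growth vs 2012 (6658.29) = -3.61%.
2014: real = 6858.3/1.082 = 6338.54; growth vs 2013 (6417.94) = -1.24%.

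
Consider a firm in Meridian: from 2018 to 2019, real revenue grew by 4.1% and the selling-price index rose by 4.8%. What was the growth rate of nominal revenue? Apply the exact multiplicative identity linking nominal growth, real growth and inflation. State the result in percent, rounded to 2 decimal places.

(1 + g_nom) = (1 + g_real)(1 + π) = 1.0410 × 1.0480 = 1.09097.

9.10%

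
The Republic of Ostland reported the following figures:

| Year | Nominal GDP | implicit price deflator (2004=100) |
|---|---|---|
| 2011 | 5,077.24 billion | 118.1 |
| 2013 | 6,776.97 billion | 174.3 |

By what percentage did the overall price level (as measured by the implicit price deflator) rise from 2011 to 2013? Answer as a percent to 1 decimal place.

47.6%

Price-level change = 174.3 / 118.1 − 1 = 0.4759.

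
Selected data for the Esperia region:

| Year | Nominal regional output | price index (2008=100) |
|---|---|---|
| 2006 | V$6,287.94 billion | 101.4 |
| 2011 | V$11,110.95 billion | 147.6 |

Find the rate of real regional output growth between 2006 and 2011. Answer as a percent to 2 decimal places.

21.39%

Deflate each year: 2006 → 6287.94/1.014 = 6201.12; 2011 → 11110.95/1.476 = 7527.74.
So real regional output changed by 7527.74/6201.12 − 1 = 0.2139, i.e. 21.39%.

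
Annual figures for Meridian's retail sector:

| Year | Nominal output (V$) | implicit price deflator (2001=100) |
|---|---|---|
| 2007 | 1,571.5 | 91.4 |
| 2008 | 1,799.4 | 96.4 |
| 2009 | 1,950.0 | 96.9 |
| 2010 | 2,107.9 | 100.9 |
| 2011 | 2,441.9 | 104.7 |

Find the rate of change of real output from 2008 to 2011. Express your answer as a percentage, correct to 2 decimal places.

Real output 2008 = 1799.4/0.964 = 1866.60.
Real output 2011 = 2441.9/1.047 = 2332.28.
Change = 2332.28/1866.60 − 1 = 0.2495.

24.95%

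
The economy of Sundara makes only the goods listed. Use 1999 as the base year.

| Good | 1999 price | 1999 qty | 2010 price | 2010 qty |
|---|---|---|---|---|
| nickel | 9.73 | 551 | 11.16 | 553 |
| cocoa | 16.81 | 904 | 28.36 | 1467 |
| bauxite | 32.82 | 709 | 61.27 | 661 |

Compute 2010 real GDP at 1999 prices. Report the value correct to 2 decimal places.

Real GDP 2010 = Σ (p_1999 × q_2010) = 9.73·553 + 16.81·1467 + 32.82·661 = 51734.98.

51734.98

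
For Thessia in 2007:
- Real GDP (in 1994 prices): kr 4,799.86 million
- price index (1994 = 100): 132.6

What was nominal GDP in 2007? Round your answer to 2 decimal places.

Nominal GDP = Real × (price index/100) = 4799.86 × 1.326 = 6364.61.

kr 6,364.61 million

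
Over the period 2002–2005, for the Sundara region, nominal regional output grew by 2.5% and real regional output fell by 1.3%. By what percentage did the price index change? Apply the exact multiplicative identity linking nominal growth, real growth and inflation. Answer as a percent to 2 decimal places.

(1 + g_nom) = (1 + g_real)(1 + π), so π = 1.0250 / 0.9870 − 1 = 0.03850.

3.85%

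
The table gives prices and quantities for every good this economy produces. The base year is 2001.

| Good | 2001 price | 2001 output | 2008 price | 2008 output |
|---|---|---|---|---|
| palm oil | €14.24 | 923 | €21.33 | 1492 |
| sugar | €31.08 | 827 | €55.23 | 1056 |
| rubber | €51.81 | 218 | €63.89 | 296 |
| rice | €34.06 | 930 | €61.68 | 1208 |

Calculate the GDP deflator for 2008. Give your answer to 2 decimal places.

166.05

Nominal GDP 2008 = 21.33·1492 + 55.23·1056 + 63.89·296 + 61.68·1208 = 183568.12.
Real GDP 2008 (at 2001 prices) = 14.24·1492 + 31.08·1056 + 51.81·296 + 34.06·1208 = 110546.80.
Deflator = Nominal/Real × 100 = 183568.12/110546.80 × 100 = 166.055.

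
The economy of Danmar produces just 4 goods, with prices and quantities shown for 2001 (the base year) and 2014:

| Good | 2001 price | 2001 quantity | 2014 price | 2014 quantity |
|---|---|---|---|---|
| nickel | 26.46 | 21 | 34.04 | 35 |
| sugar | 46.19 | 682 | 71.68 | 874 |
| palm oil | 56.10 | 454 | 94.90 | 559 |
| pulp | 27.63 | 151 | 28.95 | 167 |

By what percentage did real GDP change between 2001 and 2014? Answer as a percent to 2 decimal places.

Real GDP 2001 = Nominal GDP 2001 = 26.46·21 + 46.19·682 + 56.10·454 + 27.63·151 = 61698.77.
Real GDP 2014 (at 2001 prices) = 26.46·35 + 46.19·874 + 56.10·559 + 27.63·167 = 77270.27.
Real growth = 77270.27/61698.77 − 1 = 0.2524.

25.24%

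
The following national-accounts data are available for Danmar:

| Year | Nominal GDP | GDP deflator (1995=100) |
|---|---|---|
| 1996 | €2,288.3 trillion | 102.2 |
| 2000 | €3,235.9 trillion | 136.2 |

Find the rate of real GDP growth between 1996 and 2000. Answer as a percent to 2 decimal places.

6.11%

Deflate each year: 1996 → 2288.3/1.022 = 2239.04; 2000 → 3235.9/1.362 = 2375.84.
So real GDP changed by 2375.84/2239.04 − 1 = 0.0611, i.e. 6.11%.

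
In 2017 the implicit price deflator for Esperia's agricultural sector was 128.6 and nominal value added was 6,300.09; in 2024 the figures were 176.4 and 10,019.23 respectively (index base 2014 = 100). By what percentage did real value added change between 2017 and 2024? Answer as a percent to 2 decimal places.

Real value added 2017 = 6300.09 / 1.286 = 4898.98.
Real value added 2024 = 10019.23 / 1.764 = 5679.84.
Real growth = 5679.84 / 4898.98 − 1 = 0.1594.

15.94%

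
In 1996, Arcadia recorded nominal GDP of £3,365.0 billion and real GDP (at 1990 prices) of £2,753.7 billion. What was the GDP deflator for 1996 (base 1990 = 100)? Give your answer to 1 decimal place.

GDP deflator = (Nominal / Real) × 100 = 3365.0 / 2753.7 × 100 = 122.20.

122.2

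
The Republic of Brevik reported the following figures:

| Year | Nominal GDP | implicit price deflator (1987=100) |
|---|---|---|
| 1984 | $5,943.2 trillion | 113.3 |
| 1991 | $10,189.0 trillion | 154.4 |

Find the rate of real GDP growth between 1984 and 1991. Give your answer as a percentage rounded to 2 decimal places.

Deflate each year: 1984 → 5943.2/1.133 = 5245.54; 1991 → 10189.0/1.544 = 6599.09.
So real GDP changed by 6599.09/5245.54 − 1 = 0.2580, i.e. 25.80%.

25.80%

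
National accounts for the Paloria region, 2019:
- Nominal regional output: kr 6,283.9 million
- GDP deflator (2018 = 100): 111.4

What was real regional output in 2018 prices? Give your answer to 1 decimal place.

Real regional output = Nominal / (GDP deflator/100) = 6283.9 / 1.114 = 5640.84.

kr 5,640.8 million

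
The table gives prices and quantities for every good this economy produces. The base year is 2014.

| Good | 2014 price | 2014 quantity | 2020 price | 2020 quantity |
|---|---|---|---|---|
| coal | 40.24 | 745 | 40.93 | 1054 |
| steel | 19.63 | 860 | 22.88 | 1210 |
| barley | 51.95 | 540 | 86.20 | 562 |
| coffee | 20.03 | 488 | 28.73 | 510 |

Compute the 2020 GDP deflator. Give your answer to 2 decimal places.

Nominal GDP 2020 = 40.93·1054 + 22.88·1210 + 86.20·562 + 28.73·510 = 133921.72.
Real GDP 2020 (at 2014 prices) = 40.24·1054 + 19.63·1210 + 51.95·562 + 20.03·510 = 105576.46.
Deflator = Nominal/Real × 100 = 133921.72/105576.46 × 100 = 126.848.

126.85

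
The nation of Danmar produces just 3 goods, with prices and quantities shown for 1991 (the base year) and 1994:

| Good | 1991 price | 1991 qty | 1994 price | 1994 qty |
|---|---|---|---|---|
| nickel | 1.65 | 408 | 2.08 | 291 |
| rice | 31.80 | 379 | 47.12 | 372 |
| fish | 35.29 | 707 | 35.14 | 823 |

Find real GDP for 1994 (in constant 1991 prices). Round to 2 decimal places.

41353.42

Real GDP 1994 = Σ (p_1991 × q_1994) = 1.65·291 + 31.80·372 + 35.29·823 = 41353.42.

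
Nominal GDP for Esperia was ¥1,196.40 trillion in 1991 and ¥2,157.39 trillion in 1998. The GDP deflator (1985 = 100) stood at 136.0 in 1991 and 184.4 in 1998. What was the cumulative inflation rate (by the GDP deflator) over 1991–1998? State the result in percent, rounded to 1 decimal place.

Price-level change = 184.4 / 136.0 − 1 = 0.3559.

35.6%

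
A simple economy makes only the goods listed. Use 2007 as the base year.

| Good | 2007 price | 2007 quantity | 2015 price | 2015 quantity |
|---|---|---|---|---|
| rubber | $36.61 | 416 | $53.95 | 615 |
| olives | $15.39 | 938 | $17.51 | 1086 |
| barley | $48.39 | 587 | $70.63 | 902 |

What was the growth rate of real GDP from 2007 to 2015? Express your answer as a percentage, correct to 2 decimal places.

Real GDP 2007 = Nominal GDP 2007 = 36.61·416 + 15.39·938 + 48.39·587 = 58070.51.
Real GDP 2015 (at 2007 prices) = 36.61·615 + 15.39·1086 + 48.39·902 = 82876.47.
Real growth = 82876.47/58070.51 − 1 = 0.4272.

42.72%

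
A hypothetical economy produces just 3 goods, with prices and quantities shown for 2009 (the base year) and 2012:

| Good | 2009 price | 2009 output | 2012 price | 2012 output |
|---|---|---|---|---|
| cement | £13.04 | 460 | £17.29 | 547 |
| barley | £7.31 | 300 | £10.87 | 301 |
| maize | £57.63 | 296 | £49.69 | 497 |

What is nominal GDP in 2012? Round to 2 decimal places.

Nominal GDP 2012 = Σ (p_2012 × q_2012) = 17.29·547 + 10.87·301 + 49.69·497 = 37425.43.

£37425.43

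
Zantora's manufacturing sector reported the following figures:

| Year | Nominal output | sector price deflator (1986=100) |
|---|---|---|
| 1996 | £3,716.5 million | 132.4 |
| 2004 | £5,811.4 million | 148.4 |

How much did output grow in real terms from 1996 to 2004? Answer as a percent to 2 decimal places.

39.51%

Deflate each year: 1996 → 3716.5/1.324 = 2807.02; 2004 → 5811.4/1.484 = 3916.04.
So real output changed by 3916.04/2807.02 − 1 = 0.3951, i.e. 39.51%.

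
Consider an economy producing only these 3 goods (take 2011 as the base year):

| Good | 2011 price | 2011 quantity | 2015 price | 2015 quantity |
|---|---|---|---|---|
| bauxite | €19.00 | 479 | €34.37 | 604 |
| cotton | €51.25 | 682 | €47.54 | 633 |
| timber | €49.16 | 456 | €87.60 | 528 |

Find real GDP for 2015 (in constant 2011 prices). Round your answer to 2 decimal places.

€69873.73

Real GDP 2015 = Σ (p_2011 × q_2015) = 19.00·604 + 51.25·633 + 49.16·528 = 69873.73.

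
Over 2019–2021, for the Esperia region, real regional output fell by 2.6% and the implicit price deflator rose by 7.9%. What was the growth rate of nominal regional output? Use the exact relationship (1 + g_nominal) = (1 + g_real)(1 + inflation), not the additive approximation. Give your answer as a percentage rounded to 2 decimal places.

(1 + g_nom) = (1 + g_real)(1 + π) = 0.9740 × 1.0790 = 1.05095.

5.09%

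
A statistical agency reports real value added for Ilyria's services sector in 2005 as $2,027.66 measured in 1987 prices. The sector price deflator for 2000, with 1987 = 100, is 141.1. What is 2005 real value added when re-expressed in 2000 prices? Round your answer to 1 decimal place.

Real value added in 2000 prices = Real value added in 1987 prices × (P_2000/P_1987) = 2027.66 × 1.411 = 2861.03.

$2,861.0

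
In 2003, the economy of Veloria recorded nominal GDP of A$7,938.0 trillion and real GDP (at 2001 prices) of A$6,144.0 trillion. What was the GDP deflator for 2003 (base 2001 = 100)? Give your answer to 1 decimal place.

GDP deflator = (Nominal / Real) × 100 = 7938.0 / 6144.0 × 100 = 129.20.

129.2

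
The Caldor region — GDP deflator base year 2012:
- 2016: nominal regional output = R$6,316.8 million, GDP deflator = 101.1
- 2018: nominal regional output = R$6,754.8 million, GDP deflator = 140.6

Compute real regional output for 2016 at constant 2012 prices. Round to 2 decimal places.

R$6,248.07 million

Real regional output = Nominal / (GDP deflator/100) = 6316.8 / 1.011 = 6248.07.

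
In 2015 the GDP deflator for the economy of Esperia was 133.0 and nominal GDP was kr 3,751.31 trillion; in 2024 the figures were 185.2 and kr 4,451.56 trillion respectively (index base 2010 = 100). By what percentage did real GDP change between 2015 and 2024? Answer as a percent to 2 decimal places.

Real GDP 2015 = 3751.31 / 1.330 = 2820.53.
Real GDP 2024 = 4451.56 / 1.852 = 2403.65.
Real growth = 2403.65 / 2820.53 − 1 = -0.1478.

-14.78%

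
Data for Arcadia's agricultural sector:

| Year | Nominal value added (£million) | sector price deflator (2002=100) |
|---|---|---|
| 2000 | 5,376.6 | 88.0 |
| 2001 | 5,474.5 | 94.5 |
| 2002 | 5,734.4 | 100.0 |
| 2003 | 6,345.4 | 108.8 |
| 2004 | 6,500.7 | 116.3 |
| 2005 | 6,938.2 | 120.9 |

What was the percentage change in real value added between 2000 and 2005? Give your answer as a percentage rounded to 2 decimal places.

Real value added 2000 = 5376.6/0.880 = 6109.77.
Real value added 2005 = 6938.2/1.209 = 5738.79.
Change = 5738.79/6109.77 − 1 = -0.0607.

-6.07%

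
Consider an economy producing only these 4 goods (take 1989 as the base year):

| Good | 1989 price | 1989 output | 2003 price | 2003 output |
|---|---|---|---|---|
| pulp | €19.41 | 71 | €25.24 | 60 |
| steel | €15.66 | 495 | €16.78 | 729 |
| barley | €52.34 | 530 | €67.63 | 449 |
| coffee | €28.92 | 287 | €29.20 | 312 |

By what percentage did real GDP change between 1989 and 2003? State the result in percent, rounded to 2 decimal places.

-0.15%

Real GDP 1989 = Nominal GDP 1989 = 19.41·71 + 15.66·495 + 52.34·530 + 28.92·287 = 45170.05.
Real GDP 2003 (at 1989 prices) = 19.41·60 + 15.66·729 + 52.34·449 + 28.92·312 = 45104.44.
Real growth = 45104.44/45170.05 − 1 = -0.0015.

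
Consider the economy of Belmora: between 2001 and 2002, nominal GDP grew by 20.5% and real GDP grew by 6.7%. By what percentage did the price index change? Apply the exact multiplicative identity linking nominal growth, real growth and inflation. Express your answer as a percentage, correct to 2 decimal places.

(1 + g_nom) = (1 + g_real)(1 + π), so π = 1.2050 / 1.0670 − 1 = 0.12933.

12.93%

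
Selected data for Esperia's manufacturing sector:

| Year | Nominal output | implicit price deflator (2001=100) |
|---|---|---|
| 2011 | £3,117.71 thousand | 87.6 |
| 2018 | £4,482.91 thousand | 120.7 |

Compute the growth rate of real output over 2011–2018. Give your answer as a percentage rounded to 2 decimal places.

Real output 2011 = 3117.71 / 0.876 = 3559.03.
Real output 2018 = 4482.91 / 1.207 = 3714.09.
Real growth = 3714.09 / 3559.03 − 1 = 0.0436.

4.36%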